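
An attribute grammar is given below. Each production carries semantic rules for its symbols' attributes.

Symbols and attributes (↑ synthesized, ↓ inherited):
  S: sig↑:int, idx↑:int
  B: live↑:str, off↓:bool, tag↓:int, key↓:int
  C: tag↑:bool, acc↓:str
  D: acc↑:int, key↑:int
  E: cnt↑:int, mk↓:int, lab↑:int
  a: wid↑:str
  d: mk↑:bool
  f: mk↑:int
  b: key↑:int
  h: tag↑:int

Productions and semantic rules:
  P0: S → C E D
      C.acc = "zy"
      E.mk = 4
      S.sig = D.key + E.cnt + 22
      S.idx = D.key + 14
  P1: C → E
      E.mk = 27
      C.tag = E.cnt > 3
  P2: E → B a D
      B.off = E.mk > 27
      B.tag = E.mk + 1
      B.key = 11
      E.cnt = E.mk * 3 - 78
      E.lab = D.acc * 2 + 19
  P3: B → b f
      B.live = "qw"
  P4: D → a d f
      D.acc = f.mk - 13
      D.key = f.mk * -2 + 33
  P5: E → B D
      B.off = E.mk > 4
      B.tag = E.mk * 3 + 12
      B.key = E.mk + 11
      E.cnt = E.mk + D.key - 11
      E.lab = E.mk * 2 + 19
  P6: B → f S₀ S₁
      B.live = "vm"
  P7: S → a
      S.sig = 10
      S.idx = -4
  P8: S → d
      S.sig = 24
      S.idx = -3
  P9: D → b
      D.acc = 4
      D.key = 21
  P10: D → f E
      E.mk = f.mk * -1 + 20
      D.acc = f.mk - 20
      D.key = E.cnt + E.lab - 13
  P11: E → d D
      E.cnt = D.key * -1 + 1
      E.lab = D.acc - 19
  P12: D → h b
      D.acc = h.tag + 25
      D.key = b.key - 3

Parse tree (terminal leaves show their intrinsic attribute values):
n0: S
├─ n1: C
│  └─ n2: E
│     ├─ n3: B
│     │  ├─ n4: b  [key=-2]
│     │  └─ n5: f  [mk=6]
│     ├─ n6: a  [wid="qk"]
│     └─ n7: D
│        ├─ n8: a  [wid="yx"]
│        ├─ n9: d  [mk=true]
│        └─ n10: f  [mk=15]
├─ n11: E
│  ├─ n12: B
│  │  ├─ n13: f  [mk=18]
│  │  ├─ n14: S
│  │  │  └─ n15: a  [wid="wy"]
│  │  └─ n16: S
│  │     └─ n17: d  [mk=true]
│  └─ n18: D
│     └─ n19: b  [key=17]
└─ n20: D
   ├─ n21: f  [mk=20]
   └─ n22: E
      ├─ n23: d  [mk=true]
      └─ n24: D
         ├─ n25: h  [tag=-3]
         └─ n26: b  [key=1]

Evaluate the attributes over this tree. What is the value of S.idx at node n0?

7

1. n1.acc = "zy"  ["zy"]
2. n2.mk = 27  [27]
3. n3.off = false  [E.mk > 27]
4. n3.tag = 28  [E.mk + 1]
5. n3.key = 11  [11]
6. n4.key = -2  [terminal]
7. n5.mk = 6  [terminal]
8. n3.live = "qw"  ["qw"]
9. n6.wid = "qk"  [terminal]
10. n8.wid = "yx"  [terminal]
11. n9.mk = true  [terminal]
12. n10.mk = 15  [terminal]
13. n7.acc = 2  [f.mk - 13]
14. n7.key = 3  [f.mk * -2 + 33]
15. n2.cnt = 3  [E.mk * 3 - 78]
16. n2.lab = 23  [D.acc * 2 + 19]
17. n1.tag = false  [E.cnt > 3]
18. n11.mk = 4  [4]
19. n12.off = false  [E.mk > 4]
20. n12.tag = 24  [E.mk * 3 + 12]
21. n12.key = 15  [E.mk + 11]
22. n13.mk = 18  [terminal]
23. n15.wid = "wy"  [terminal]
24. n14.sig = 10  [10]
25. n14.idx = -4  [-4]
26. n17.mk = true  [terminal]
27. n16.sig = 24  [24]
28. n16.idx = -3  [-3]
29. n12.live = "vm"  ["vm"]
30. n19.key = 17  [terminal]
31. n18.acc = 4  [4]
32. n18.key = 21  [21]
33. n11.cnt = 14  [E.mk + D.key - 11]
34. n11.lab = 27  [E.mk * 2 + 19]
35. n21.mk = 20  [terminal]
36. n22.mk = 0  [f.mk * -1 + 20]
37. n23.mk = true  [terminal]
38. n25.tag = -3  [terminal]
39. n26.key = 1  [terminal]
40. n24.acc = 22  [h.tag + 25]
41. n24.key = -2  [b.key - 3]
42. n22.cnt = 3  [D.key * -1 + 1]
43. n22.lab = 3  [D.acc - 19]
44. n20.acc = 0  [f.mk - 20]
45. n20.key = -7  [E.cnt + E.lab - 13]
46. n0.sig = 29  [D.key + E.cnt + 22]
47. n0.idx = 7  [D.key + 14]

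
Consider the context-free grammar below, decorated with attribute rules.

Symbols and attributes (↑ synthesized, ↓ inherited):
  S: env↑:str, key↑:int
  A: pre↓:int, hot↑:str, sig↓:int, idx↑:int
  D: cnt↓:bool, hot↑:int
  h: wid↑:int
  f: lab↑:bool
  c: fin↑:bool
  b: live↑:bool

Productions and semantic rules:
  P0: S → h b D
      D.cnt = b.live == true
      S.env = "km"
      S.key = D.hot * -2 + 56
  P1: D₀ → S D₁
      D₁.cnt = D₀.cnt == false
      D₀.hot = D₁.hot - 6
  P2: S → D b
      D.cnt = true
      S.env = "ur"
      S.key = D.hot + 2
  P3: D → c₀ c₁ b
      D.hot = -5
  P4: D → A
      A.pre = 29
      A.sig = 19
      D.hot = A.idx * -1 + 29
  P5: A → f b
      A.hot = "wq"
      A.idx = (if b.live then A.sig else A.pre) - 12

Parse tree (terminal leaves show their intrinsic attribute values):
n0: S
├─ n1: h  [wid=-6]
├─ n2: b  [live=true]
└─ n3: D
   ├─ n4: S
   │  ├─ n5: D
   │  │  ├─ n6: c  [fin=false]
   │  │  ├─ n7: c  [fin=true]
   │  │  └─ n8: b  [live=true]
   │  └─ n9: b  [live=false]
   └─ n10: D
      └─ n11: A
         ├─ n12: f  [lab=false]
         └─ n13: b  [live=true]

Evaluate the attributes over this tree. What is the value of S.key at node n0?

1. n1.wid = -6  [terminal]
2. n2.live = true  [terminal]
3. n3.cnt = true  [b.live == true]
4. n5.cnt = true  [true]
5. n6.fin = false  [terminal]
6. n7.fin = true  [terminal]
7. n8.live = true  [terminal]
8. n5.hot = -5  [-5]
9. n9.live = false  [terminal]
10. n4.env = "ur"  ["ur"]
11. n4.key = -3  [D.hot + 2]
12. n10.cnt = false  [D₀.cnt == false]
13. n11.pre = 29  [29]
14. n11.sig = 19  [19]
15. n12.lab = false  [terminal]
16. n13.live = true  [terminal]
17. n11.hot = "wq"  ["wq"]
18. n11.idx = 7  [(if b.live then A.sig else A.pre) - 12]
19. n10.hot = 22  [A.idx * -1 + 29]
20. n3.hot = 16  [D₁.hot - 6]
21. n0.env = "km"  ["km"]
22. n0.key = 24  [D.hot * -2 + 56]

24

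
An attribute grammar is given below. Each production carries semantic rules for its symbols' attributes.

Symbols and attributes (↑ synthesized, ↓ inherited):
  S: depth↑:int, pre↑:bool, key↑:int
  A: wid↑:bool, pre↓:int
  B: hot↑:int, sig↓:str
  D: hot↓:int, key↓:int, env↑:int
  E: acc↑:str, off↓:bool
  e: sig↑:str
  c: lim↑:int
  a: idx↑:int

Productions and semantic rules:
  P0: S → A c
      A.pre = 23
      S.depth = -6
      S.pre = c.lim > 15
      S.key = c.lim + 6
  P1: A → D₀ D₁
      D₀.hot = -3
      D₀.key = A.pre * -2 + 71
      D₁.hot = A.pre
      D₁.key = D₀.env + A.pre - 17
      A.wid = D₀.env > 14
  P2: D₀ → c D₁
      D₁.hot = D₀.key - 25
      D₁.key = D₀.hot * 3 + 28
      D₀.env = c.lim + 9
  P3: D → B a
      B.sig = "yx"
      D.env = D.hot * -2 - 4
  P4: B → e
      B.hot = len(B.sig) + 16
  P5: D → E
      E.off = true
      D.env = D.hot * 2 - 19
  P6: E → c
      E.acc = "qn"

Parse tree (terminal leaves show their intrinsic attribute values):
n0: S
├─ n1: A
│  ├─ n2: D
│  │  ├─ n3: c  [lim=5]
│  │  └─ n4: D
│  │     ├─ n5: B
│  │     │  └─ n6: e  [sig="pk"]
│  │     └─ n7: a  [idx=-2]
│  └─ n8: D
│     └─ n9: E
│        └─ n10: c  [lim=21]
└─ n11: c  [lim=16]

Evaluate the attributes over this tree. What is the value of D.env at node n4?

-4

1. n1.pre = 23  [23]
2. n2.hot = -3  [-3]
3. n2.key = 25  [A.pre * -2 + 71]
4. n3.lim = 5  [terminal]
5. n4.hot = 0  [D₀.key - 25]
6. n4.key = 19  [D₀.hot * 3 + 28]
7. n5.sig = "yx"  ["yx"]
8. n6.sig = "pk"  [terminal]
9. n5.hot = 18  [len(B.sig) + 16]
10. n7.idx = -2  [terminal]
11. n4.env = -4  [D.hot * -2 - 4]
12. n2.env = 14  [c.lim + 9]
13. n8.hot = 23  [A.pre]
14. n8.key = 20  [D₀.env + A.pre - 17]
15. n9.off = true  [true]
16. n10.lim = 21  [terminal]
17. n9.acc = "qn"  ["qn"]
18. n8.env = 27  [D.hot * 2 - 19]
19. n1.wid = false  [D₀.env > 14]
20. n11.lim = 16  [terminal]
21. n0.depth = -6  [-6]
22. n0.pre = true  [c.lim > 15]
23. n0.key = 22  [c.lim + 6]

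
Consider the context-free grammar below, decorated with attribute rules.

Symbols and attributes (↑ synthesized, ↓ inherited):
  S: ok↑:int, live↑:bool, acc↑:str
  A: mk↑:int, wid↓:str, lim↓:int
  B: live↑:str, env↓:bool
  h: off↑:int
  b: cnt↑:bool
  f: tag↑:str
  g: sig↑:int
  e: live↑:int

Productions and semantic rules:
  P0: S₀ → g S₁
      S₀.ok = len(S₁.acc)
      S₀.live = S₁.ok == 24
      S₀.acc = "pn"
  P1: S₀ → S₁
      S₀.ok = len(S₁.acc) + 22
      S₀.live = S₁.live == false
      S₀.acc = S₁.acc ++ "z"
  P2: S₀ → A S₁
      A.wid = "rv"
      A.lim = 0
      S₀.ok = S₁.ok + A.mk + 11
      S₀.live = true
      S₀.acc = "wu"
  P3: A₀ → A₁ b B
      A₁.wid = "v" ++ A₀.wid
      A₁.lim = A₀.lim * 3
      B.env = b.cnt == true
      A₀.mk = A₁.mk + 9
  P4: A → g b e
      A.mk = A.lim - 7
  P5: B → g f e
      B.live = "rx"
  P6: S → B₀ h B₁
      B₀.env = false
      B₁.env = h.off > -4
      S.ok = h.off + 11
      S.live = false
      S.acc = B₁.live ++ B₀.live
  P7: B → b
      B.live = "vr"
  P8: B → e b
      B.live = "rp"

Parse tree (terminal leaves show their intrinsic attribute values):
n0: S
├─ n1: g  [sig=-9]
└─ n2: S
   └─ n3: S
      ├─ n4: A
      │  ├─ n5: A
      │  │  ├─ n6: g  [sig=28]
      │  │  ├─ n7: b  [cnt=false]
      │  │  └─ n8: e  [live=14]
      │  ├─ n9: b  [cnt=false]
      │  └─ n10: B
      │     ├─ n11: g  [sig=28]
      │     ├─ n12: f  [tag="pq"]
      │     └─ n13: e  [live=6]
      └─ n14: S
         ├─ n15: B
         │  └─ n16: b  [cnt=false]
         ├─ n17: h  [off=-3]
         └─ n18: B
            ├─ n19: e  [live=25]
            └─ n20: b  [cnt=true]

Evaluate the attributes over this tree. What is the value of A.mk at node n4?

2

1. n1.sig = -9  [terminal]
2. n4.wid = "rv"  ["rv"]
3. n4.lim = 0  [0]
4. n5.wid = "vrv"  ["v" ++ A₀.wid]
5. n5.lim = 0  [A₀.lim * 3]
6. n6.sig = 28  [terminal]
7. n7.cnt = false  [terminal]
8. n8.live = 14  [terminal]
9. n5.mk = -7  [A.lim - 7]
10. n9.cnt = false  [terminal]
11. n10.env = false  [b.cnt == true]
12. n11.sig = 28  [terminal]
13. n12.tag = "pq"  [terminal]
14. n13.live = 6  [terminal]
15. n10.live = "rx"  ["rx"]
16. n4.mk = 2  [A₁.mk + 9]
17. n15.env = false  [false]
18. n16.cnt = false  [terminal]
19. n15.live = "vr"  ["vr"]
20. n17.off = -3  [terminal]
21. n18.env = true  [h.off > -4]
22. n19.live = 25  [terminal]
23. n20.cnt = true  [terminal]
24. n18.live = "rp"  ["rp"]
25. n14.ok = 8  [h.off + 11]
26. n14.live = false  [false]
27. n14.acc = "rpvr"  [B₁.live ++ B₀.live]
28. n3.ok = 21  [S₁.ok + A.mk + 11]
29. n3.live = true  [true]
30. n3.acc = "wu"  ["wu"]
31. n2.ok = 24  [len(S₁.acc) + 22]
32. n2.live = false  [S₁.live == false]
33. n2.acc = "wuz"  [S₁.acc ++ "z"]
34. n0.ok = 3  [len(S₁.acc)]
35. n0.live = true  [S₁.ok == 24]
36. n0.acc = "pn"  ["pn"]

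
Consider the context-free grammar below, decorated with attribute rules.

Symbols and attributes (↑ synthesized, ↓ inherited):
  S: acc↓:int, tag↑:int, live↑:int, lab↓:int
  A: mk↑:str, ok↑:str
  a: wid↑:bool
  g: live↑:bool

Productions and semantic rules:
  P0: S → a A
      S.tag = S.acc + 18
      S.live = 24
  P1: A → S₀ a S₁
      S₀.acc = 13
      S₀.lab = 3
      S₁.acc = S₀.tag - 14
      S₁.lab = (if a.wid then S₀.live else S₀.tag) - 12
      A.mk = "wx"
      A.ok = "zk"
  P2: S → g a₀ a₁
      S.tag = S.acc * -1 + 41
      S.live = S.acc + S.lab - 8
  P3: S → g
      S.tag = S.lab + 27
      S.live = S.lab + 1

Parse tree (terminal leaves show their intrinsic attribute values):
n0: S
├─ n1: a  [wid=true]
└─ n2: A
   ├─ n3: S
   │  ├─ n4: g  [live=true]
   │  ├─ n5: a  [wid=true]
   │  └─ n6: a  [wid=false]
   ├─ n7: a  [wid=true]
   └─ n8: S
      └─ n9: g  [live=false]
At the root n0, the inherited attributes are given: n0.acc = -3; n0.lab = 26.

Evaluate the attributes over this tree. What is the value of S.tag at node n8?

1. n0.acc = -3  [given at root]
2. n0.lab = 26  [given at root]
3. n1.wid = true  [terminal]
4. n3.acc = 13  [13]
5. n3.lab = 3  [3]
6. n4.live = true  [terminal]
7. n5.wid = true  [terminal]
8. n6.wid = false  [terminal]
9. n3.tag = 28  [S.acc * -1 + 41]
10. n3.live = 8  [S.acc + S.lab - 8]
11. n7.wid = true  [terminal]
12. n8.acc = 14  [S₀.tag - 14]
13. n8.lab = -4  [(if a.wid then S₀.live else S₀.tag) - 12]
14. n9.live = false  [terminal]
15. n8.tag = 23  [S.lab + 27]
16. n8.live = -3  [S.lab + 1]
17. n2.mk = "wx"  ["wx"]
18. n2.ok = "zk"  ["zk"]
19. n0.tag = 15  [S.acc + 18]
20. n0.live = 24  [24]

23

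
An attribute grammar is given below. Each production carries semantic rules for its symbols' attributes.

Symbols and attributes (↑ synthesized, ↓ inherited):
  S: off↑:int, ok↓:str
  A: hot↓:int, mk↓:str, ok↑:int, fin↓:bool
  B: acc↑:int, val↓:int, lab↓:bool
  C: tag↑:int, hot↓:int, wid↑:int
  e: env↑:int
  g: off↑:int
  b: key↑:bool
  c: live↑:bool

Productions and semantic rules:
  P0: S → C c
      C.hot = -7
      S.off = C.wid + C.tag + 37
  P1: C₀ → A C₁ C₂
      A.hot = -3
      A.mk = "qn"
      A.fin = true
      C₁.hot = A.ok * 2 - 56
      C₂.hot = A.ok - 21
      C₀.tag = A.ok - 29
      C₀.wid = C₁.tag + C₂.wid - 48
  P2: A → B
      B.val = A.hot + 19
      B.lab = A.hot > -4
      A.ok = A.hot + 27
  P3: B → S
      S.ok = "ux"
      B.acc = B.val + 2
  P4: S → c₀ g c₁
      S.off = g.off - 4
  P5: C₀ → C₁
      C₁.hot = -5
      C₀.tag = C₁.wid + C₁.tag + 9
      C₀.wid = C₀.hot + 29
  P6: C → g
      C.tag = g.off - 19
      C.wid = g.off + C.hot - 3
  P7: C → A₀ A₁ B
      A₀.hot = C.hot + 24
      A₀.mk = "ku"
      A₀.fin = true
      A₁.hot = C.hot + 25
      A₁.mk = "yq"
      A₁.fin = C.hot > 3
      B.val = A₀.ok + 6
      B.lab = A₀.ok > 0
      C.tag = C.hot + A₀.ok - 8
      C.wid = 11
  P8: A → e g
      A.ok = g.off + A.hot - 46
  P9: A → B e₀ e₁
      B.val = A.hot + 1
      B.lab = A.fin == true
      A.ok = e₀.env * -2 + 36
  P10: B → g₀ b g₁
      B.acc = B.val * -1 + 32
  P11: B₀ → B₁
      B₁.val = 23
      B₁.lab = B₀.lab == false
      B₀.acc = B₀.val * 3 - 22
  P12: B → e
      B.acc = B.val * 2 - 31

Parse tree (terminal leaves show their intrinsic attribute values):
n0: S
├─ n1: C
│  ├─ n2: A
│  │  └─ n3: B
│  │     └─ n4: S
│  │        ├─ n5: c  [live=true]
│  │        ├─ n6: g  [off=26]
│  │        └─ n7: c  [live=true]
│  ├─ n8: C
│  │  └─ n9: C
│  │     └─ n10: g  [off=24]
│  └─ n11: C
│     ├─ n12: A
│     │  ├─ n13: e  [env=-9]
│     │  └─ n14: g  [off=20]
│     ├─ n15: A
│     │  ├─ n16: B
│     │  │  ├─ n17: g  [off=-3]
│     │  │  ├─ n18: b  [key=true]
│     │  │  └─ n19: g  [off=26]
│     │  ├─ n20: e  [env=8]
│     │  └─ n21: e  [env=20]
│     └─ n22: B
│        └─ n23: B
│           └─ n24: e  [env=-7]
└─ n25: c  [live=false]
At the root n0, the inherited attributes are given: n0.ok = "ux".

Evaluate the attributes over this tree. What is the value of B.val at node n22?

7

1. n0.ok = "ux"  [given at root]
2. n1.hot = -7  [-7]
3. n2.hot = -3  [-3]
4. n2.mk = "qn"  ["qn"]
5. n2.fin = true  [true]
6. n3.val = 16  [A.hot + 19]
7. n3.lab = true  [A.hot > -4]
8. n4.ok = "ux"  ["ux"]
9. n5.live = true  [terminal]
10. n6.off = 26  [terminal]
11. n7.live = true  [terminal]
12. n4.off = 22  [g.off - 4]
13. n3.acc = 18  [B.val + 2]
14. n2.ok = 24  [A.hot + 27]
15. n8.hot = -8  [A.ok * 2 - 56]
16. n9.hot = -5  [-5]
17. n10.off = 24  [terminal]
18. n9.tag = 5  [g.off - 19]
19. n9.wid = 16  [g.off + C.hot - 3]
20. n8.tag = 30  [C₁.wid + C₁.tag + 9]
21. n8.wid = 21  [C₀.hot + 29]
22. n11.hot = 3  [A.ok - 21]
23. n12.hot = 27  [C.hot + 24]
24. n12.mk = "ku"  ["ku"]
25. n12.fin = true  [true]
26. n13.env = -9  [terminal]
27. n14.off = 20  [terminal]
28. n12.ok = 1  [g.off + A.hot - 46]
29. n15.hot = 28  [C.hot + 25]
30. n15.mk = "yq"  ["yq"]
31. n15.fin = false  [C.hot > 3]
32. n16.val = 29  [A.hot + 1]
33. n16.lab = false  [A.fin == true]
34. n17.off = -3  [terminal]
35. n18.key = true  [terminal]
36. n19.off = 26  [terminal]
37. n16.acc = 3  [B.val * -1 + 32]
38. n20.env = 8  [terminal]
39. n21.env = 20  [terminal]
40. n15.ok = 20  [e₀.env * -2 + 36]
41. n22.val = 7  [A₀.ok + 6]
42. n22.lab = true  [A₀.ok > 0]
43. n23.val = 23  [23]
44. n23.lab = false  [B₀.lab == false]
45. n24.env = -7  [terminal]
46. n23.acc = 15  [B.val * 2 - 31]
47. n22.acc = -1  [B₀.val * 3 - 22]
48. n11.tag = -4  [C.hot + A₀.ok - 8]
49. n11.wid = 11  [11]
50. n1.tag = -5  [A.ok - 29]
51. n1.wid = -7  [C₁.tag + C₂.wid - 48]
52. n25.live = false  [terminal]
53. n0.off = 25  [C.wid + C.tag + 37]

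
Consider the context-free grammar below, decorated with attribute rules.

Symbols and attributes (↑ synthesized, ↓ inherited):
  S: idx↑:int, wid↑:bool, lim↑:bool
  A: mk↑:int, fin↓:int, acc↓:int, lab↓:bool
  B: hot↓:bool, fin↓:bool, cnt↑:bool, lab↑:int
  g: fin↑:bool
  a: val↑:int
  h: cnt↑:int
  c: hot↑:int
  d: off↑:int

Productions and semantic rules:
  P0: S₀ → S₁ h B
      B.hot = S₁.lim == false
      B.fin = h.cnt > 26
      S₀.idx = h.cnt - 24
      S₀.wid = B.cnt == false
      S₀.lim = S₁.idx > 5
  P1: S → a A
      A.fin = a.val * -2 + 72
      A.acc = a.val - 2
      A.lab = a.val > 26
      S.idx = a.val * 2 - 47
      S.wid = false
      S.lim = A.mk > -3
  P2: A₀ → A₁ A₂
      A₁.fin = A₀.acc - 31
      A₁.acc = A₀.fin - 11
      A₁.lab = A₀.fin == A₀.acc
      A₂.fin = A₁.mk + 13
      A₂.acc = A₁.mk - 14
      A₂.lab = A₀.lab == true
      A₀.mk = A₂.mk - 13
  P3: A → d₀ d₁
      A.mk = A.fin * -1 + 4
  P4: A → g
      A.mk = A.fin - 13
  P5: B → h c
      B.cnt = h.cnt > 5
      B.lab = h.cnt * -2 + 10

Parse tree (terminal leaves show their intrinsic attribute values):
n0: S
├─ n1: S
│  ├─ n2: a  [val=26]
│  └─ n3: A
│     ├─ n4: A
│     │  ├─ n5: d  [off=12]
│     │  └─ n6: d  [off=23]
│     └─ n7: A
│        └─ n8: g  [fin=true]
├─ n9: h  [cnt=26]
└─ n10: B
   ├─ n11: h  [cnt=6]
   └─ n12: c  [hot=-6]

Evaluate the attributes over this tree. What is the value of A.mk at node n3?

1. n2.val = 26  [terminal]
2. n3.fin = 20  [a.val * -2 + 72]
3. n3.acc = 24  [a.val - 2]
4. n3.lab = false  [a.val > 26]
5. n4.fin = -7  [A₀.acc - 31]
6. n4.acc = 9  [A₀.fin - 11]
7. n4.lab = false  [A₀.fin == A₀.acc]
8. n5.off = 12  [terminal]
9. n6.off = 23  [terminal]
10. n4.mk = 11  [A.fin * -1 + 4]
11. n7.fin = 24  [A₁.mk + 13]
12. n7.acc = -3  [A₁.mk - 14]
13. n7.lab = false  [A₀.lab == true]
14. n8.fin = true  [terminal]
15. n7.mk = 11  [A.fin - 13]
16. n3.mk = -2  [A₂.mk - 13]
17. n1.idx = 5  [a.val * 2 - 47]
18. n1.wid = false  [false]
19. n1.lim = true  [A.mk > -3]
20. n9.cnt = 26  [terminal]
21. n10.hot = false  [S₁.lim == false]
22. n10.fin = false  [h.cnt > 26]
23. n11.cnt = 6  [terminal]
24. n12.hot = -6  [terminal]
25. n10.cnt = true  [h.cnt > 5]
26. n10.lab = -2  [h.cnt * -2 + 10]
27. n0.idx = 2  [h.cnt - 24]
28. n0.wid = false  [B.cnt == false]
29. n0.lim = false  [S₁.idx > 5]

-2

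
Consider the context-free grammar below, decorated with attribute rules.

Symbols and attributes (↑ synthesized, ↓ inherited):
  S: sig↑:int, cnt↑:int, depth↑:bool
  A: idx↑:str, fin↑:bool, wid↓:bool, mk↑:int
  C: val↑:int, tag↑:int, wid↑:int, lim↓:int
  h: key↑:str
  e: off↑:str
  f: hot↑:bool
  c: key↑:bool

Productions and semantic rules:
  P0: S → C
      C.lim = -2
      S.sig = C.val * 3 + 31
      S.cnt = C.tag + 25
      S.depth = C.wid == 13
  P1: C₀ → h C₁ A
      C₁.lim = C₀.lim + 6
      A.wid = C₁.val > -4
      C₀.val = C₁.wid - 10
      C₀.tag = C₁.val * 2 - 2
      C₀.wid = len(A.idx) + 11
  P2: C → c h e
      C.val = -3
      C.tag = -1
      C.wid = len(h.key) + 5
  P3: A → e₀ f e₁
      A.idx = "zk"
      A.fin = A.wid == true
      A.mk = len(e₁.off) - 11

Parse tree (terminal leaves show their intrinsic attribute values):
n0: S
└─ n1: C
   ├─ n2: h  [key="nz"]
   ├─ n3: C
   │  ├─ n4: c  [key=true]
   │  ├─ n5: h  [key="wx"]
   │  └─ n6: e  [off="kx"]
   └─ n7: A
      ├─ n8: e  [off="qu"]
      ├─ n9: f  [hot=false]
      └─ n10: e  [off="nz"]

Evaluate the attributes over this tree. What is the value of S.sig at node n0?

22

1. n1.lim = -2  [-2]
2. n2.key = "nz"  [terminal]
3. n3.lim = 4  [C₀.lim + 6]
4. n4.key = true  [terminal]
5. n5.key = "wx"  [terminal]
6. n6.off = "kx"  [terminal]
7. n3.val = -3  [-3]
8. n3.tag = -1  [-1]
9. n3.wid = 7  [len(h.key) + 5]
10. n7.wid = true  [C₁.val > -4]
11. n8.off = "qu"  [terminal]
12. n9.hot = false  [terminal]
13. n10.off = "nz"  [terminal]
14. n7.idx = "zk"  ["zk"]
15. n7.fin = true  [A.wid == true]
16. n7.mk = -9  [len(e₁.off) - 11]
17. n1.val = -3  [C₁.wid - 10]
18. n1.tag = -8  [C₁.val * 2 - 2]
19. n1.wid = 13  [len(A.idx) + 11]
20. n0.sig = 22  [C.val * 3 + 31]
21. n0.cnt = 17  [C.tag + 25]
22. n0.depth = true  [C.wid == 13]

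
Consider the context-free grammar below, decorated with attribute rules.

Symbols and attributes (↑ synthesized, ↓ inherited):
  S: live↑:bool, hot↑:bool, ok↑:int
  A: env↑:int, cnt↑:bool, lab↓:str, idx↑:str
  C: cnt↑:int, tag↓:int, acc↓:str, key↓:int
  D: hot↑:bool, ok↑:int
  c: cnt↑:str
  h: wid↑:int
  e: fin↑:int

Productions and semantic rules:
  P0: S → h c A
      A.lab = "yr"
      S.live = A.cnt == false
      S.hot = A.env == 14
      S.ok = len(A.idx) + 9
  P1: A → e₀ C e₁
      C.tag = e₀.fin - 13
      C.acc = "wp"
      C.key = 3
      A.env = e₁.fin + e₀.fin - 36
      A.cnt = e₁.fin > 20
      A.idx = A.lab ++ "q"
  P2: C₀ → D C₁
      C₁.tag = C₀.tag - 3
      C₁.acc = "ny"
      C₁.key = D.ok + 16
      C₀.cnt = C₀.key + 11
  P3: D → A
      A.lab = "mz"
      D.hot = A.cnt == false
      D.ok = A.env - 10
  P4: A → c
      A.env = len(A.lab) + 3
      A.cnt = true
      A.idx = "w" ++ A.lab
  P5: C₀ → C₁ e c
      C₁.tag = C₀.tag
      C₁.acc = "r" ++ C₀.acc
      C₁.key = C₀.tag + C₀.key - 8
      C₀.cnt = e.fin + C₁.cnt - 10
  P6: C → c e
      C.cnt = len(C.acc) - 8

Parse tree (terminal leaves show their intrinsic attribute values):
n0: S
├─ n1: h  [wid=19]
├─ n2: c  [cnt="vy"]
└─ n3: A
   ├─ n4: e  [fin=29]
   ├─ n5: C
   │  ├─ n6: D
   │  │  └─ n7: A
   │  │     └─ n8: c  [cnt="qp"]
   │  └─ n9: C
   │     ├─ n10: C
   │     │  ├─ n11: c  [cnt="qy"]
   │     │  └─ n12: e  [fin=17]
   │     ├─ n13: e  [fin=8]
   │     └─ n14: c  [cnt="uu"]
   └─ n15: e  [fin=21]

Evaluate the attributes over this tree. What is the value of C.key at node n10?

1. n1.wid = 19  [terminal]
2. n2.cnt = "vy"  [terminal]
3. n3.lab = "yr"  ["yr"]
4. n4.fin = 29  [terminal]
5. n5.tag = 16  [e₀.fin - 13]
6. n5.acc = "wp"  ["wp"]
7. n5.key = 3  [3]
8. n7.lab = "mz"  ["mz"]
9. n8.cnt = "qp"  [terminal]
10. n7.env = 5  [len(A.lab) + 3]
11. n7.cnt = true  [true]
12. n7.idx = "wmz"  ["w" ++ A.lab]
13. n6.hot = false  [A.cnt == false]
14. n6.ok = -5  [A.env - 10]
15. n9.tag = 13  [C₀.tag - 3]
16. n9.acc = "ny"  ["ny"]
17. n9.key = 11  [D.ok + 16]
18. n10.tag = 13  [C₀.tag]
19. n10.acc = "rny"  ["r" ++ C₀.acc]
20. n10.key = 16  [C₀.tag + C₀.key - 8]
21. n11.cnt = "qy"  [terminal]
22. n12.fin = 17  [terminal]
23. n10.cnt = -5  [len(C.acc) - 8]
24. n13.fin = 8  [terminal]
25. n14.cnt = "uu"  [terminal]
26. n9.cnt = -7  [e.fin + C₁.cnt - 10]
27. n5.cnt = 14  [C₀.key + 11]
28. n15.fin = 21  [terminal]
29. n3.env = 14  [e₁.fin + e₀.fin - 36]
30. n3.cnt = true  [e₁.fin > 20]
31. n3.idx = "yrq"  [A.lab ++ "q"]
32. n0.live = false  [A.cnt == false]
33. n0.hot = true  [A.env == 14]
34. n0.ok = 12  [len(A.idx) + 9]

16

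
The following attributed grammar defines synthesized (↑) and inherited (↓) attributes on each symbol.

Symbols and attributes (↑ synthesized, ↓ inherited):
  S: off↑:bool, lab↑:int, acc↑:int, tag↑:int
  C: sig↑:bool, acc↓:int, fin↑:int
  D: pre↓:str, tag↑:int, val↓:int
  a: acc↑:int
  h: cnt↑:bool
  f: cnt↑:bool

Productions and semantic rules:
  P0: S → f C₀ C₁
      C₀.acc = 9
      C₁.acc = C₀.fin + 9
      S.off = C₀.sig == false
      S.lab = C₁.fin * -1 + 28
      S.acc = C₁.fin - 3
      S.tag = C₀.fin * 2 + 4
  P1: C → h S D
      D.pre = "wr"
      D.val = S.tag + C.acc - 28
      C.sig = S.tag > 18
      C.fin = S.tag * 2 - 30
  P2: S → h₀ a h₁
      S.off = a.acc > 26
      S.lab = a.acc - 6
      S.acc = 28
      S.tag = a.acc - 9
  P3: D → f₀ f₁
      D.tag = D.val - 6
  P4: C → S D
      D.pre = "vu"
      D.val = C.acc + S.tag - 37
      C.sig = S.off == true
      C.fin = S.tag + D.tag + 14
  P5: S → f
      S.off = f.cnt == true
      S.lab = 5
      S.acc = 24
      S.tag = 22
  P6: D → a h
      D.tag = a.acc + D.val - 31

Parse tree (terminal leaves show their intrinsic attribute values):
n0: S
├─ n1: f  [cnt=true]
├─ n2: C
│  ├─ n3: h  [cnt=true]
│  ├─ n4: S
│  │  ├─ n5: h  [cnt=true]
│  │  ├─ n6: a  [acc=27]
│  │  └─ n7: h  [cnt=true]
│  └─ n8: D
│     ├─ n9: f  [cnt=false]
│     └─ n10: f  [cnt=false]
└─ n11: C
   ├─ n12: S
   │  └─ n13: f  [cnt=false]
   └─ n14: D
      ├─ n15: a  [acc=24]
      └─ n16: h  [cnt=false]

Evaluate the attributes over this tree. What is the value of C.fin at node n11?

29

1. n1.cnt = true  [terminal]
2. n2.acc = 9  [9]
3. n3.cnt = true  [terminal]
4. n5.cnt = true  [terminal]
5. n6.acc = 27  [terminal]
6. n7.cnt = true  [terminal]
7. n4.off = true  [a.acc > 26]
8. n4.lab = 21  [a.acc - 6]
9. n4.acc = 28  [28]
10. n4.tag = 18  [a.acc - 9]
11. n8.pre = "wr"  ["wr"]
12. n8.val = -1  [S.tag + C.acc - 28]
13. n9.cnt = false  [terminal]
14. n10.cnt = false  [terminal]
15. n8.tag = -7  [D.val - 6]
16. n2.sig = false  [S.tag > 18]
17. n2.fin = 6  [S.tag * 2 - 30]
18. n11.acc = 15  [C₀.fin + 9]
19. n13.cnt = false  [terminal]
20. n12.off = false  [f.cnt == true]
21. n12.lab = 5  [5]
22. n12.acc = 24  [24]
23. n12.tag = 22  [22]
24. n14.pre = "vu"  ["vu"]
25. n14.val = 0  [C.acc + S.tag - 37]
26. n15.acc = 24  [terminal]
27. n16.cnt = false  [terminal]
28. n14.tag = -7  [a.acc + D.val - 31]
29. n11.sig = false  [S.off == true]
30. n11.fin = 29  [S.tag + D.tag + 14]
31. n0.off = true  [C₀.sig == false]
32. n0.lab = -1  [C₁.fin * -1 + 28]
33. n0.acc = 26  [C₁.fin - 3]
34. n0.tag = 16  [C₀.fin * 2 + 4]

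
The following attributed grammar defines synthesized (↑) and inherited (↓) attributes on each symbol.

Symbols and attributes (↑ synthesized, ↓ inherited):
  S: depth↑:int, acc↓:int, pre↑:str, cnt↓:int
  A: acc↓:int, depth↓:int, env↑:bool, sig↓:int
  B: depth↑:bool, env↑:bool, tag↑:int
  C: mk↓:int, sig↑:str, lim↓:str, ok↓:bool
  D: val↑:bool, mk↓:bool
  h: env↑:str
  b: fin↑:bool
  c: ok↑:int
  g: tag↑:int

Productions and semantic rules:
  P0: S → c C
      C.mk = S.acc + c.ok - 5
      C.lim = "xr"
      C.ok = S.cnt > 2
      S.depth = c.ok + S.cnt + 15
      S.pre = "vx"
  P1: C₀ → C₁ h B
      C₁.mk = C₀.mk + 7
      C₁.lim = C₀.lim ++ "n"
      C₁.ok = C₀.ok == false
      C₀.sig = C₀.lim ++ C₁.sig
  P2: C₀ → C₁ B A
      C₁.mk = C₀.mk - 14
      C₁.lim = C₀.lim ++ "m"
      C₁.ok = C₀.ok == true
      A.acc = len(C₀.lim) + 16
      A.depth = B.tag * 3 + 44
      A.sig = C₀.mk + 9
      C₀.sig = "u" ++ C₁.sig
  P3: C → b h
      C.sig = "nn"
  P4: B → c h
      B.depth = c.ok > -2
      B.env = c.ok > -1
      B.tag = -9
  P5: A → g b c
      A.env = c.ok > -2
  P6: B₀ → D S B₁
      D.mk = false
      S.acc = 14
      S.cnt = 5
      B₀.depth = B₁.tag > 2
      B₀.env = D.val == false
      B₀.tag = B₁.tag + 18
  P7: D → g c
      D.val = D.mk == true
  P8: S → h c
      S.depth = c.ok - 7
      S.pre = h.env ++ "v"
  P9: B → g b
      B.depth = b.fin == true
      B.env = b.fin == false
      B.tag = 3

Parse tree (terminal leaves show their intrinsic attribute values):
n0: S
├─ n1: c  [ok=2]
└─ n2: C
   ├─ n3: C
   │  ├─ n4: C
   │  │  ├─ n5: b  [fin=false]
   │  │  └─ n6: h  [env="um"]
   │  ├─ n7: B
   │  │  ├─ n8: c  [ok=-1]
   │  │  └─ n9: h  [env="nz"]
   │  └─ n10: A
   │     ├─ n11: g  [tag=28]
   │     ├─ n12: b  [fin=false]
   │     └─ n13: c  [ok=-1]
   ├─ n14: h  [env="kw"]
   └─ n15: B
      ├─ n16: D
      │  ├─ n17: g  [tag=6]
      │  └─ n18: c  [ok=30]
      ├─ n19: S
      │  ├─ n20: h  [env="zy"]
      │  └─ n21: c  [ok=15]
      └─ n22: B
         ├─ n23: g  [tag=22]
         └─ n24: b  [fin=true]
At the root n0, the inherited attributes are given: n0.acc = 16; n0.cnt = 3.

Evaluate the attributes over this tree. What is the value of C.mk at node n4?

1. n0.acc = 16  [given at root]
2. n0.cnt = 3  [given at root]
3. n1.ok = 2  [terminal]
4. n2.mk = 13  [S.acc + c.ok - 5]
5. n2.lim = "xr"  ["xr"]
6. n2.ok = true  [S.cnt > 2]
7. n3.mk = 20  [C₀.mk + 7]
8. n3.lim = "xrn"  [C₀.lim ++ "n"]
9. n3.ok = false  [C₀.ok == false]
10. n4.mk = 6  [C₀.mk - 14]
11. n4.lim = "xrnm"  [C₀.lim ++ "m"]
12. n4.ok = false  [C₀.ok == true]
13. n5.fin = false  [terminal]
14. n6.env = "um"  [terminal]
15. n4.sig = "nn"  ["nn"]
16. n8.ok = -1  [terminal]
17. n9.env = "nz"  [terminal]
18. n7.depth = true  [c.ok > -2]
19. n7.env = false  [c.ok > -1]
20. n7.tag = -9  [-9]
21. n10.acc = 19  [len(C₀.lim) + 16]
22. n10.depth = 17  [B.tag * 3 + 44]
23. n10.sig = 29  [C₀.mk + 9]
24. n11.tag = 28  [terminal]
25. n12.fin = false  [terminal]
26. n13.ok = -1  [terminal]
27. n10.env = true  [c.ok > -2]
28. n3.sig = "unn"  ["u" ++ C₁.sig]
29. n14.env = "kw"  [terminal]
30. n16.mk = false  [false]
31. n17.tag = 6  [terminal]
32. n18.ok = 30  [terminal]
33. n16.val = false  [D.mk == true]
34. n19.acc = 14  [14]
35. n19.cnt = 5  [5]
36. n20.env = "zy"  [terminal]
37. n21.ok = 15  [terminal]
38. n19.depth = 8  [c.ok - 7]
39. n19.pre = "zyv"  [h.env ++ "v"]
40. n23.tag = 22  [terminal]
41. n24.fin = true  [terminal]
42. n22.depth = true  [b.fin == true]
43. n22.env = false  [b.fin == false]
44. n22.tag = 3  [3]
45. n15.depth = true  [B₁.tag > 2]
46. n15.env = true  [D.val == false]
47. n15.tag = 21  [B₁.tag + 18]
48. n2.sig = "xrunn"  [C₀.lim ++ C₁.sig]
49. n0.depth = 20  [c.ok + S.cnt + 15]
50. n0.pre = "vx"  ["vx"]

6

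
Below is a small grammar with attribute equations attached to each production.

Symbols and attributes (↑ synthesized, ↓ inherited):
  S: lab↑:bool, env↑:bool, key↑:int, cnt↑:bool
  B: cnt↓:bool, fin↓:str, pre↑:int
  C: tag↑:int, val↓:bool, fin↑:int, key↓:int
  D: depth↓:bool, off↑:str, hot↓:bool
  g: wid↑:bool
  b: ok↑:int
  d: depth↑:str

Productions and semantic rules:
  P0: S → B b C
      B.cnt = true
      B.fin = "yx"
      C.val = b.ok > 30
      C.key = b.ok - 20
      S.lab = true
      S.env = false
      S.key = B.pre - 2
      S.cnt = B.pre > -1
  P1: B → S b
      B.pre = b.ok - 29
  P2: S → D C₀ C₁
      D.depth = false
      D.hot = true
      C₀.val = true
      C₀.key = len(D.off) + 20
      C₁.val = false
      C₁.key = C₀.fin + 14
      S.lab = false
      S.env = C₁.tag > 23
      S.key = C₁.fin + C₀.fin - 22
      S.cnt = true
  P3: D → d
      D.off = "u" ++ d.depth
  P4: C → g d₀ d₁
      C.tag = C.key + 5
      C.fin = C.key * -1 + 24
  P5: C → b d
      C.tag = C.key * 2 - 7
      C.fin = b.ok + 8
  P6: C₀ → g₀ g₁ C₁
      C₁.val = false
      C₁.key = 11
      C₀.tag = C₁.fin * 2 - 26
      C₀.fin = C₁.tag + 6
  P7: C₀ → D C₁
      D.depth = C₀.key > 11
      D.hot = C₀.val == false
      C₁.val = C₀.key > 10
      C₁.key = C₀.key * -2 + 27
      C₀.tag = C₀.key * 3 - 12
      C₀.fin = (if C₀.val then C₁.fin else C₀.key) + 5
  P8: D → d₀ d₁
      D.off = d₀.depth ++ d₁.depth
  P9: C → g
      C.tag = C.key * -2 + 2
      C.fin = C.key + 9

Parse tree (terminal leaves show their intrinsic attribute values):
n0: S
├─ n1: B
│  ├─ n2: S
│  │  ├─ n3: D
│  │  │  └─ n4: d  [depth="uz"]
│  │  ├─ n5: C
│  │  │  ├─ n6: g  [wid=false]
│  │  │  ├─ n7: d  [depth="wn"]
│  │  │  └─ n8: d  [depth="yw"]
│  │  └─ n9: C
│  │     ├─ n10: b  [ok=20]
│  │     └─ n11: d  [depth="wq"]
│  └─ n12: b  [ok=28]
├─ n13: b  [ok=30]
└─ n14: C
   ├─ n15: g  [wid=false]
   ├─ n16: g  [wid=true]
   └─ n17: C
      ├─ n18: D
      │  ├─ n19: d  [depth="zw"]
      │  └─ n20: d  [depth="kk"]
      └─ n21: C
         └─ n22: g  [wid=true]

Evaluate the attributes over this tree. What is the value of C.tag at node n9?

1. n1.cnt = true  [true]
2. n1.fin = "yx"  ["yx"]
3. n3.depth = false  [false]
4. n3.hot = true  [true]
5. n4.depth = "uz"  [terminal]
6. n3.off = "uuz"  ["u" ++ d.depth]
7. n5.val = true  [true]
8. n5.key = 23  [len(D.off) + 20]
9. n6.wid = false  [terminal]
10. n7.depth = "wn"  [terminal]
11. n8.depth = "yw"  [terminal]
12. n5.tag = 28  [C.key + 5]
13. n5.fin = 1  [C.key * -1 + 24]
14. n9.val = false  [false]
15. n9.key = 15  [C₀.fin + 14]
16. n10.ok = 20  [terminal]
17. n11.depth = "wq"  [terminal]
18. n9.tag = 23  [C.key * 2 - 7]
19. n9.fin = 28  [b.ok + 8]
20. n2.lab = false  [false]
21. n2.env = false  [C₁.tag > 23]
22. n2.key = 7  [C₁.fin + C₀.fin - 22]
23. n2.cnt = true  [true]
24. n12.ok = 28  [terminal]
25. n1.pre = -1  [b.ok - 29]
26. n13.ok = 30  [terminal]
27. n14.val = false  [b.ok > 30]
28. n14.key = 10  [b.ok - 20]
29. n15.wid = false  [terminal]
30. n16.wid = true  [terminal]
31. n17.val = false  [false]
32. n17.key = 11  [11]
33. n18.depth = false  [C₀.key > 11]
34. n18.hot = true  [C₀.val == false]
35. n19.depth = "zw"  [terminal]
36. n20.depth = "kk"  [terminal]
37. n18.off = "zwkk"  [d₀.depth ++ d₁.depth]
38. n21.val = true  [C₀.key > 10]
39. n21.key = 5  [C₀.key * -2 + 27]
40. n22.wid = true  [terminal]
41. n21.tag = -8  [C.key * -2 + 2]
42. n21.fin = 14  [C.key + 9]
43. n17.tag = 21  [C₀.key * 3 - 12]
44. n17.fin = 16  [(if C₀.val then C₁.fin else C₀.key) + 5]
45. n14.tag = 6  [C₁.fin * 2 - 26]
46. n14.fin = 27  [C₁.tag + 6]
47. n0.lab = true  [true]
48. n0.env = false  [false]
49. n0.key = -3  [B.pre - 2]
50. n0.cnt = false  [B.pre > -1]

23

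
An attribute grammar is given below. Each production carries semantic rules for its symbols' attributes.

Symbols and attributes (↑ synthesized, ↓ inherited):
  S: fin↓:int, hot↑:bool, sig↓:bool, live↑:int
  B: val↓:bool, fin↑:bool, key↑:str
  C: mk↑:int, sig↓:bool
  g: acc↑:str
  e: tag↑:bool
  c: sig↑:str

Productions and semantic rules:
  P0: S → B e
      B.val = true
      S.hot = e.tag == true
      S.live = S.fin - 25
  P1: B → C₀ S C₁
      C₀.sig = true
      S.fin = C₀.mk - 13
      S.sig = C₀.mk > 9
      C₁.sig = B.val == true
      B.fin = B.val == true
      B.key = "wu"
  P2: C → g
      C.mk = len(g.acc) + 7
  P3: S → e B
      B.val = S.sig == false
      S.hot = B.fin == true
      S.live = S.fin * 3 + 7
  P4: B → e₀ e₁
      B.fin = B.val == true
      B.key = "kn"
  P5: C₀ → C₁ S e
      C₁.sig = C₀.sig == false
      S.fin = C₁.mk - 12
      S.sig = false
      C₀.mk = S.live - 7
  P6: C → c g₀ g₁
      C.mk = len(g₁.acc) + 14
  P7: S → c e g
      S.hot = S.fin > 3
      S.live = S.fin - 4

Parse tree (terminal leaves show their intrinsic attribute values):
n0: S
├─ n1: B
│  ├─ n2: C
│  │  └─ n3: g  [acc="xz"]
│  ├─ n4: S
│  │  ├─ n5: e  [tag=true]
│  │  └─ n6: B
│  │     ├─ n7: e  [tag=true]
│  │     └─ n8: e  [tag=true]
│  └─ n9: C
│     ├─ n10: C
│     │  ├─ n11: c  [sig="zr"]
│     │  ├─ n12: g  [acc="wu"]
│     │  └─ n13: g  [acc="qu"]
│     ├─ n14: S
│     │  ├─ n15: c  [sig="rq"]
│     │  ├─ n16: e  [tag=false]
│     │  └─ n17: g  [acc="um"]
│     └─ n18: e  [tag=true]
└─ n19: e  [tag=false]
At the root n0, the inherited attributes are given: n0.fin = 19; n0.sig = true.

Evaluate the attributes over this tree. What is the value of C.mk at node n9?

-7

1. n0.fin = 19  [given at root]
2. n0.sig = true  [given at root]
3. n1.val = true  [true]
4. n2.sig = true  [true]
5. n3.acc = "xz"  [terminal]
6. n2.mk = 9  [len(g.acc) + 7]
7. n4.fin = -4  [C₀.mk - 13]
8. n4.sig = false  [C₀.mk > 9]
9. n5.tag = true  [terminal]
10. n6.val = true  [S.sig == false]
11. n7.tag = true  [terminal]
12. n8.tag = true  [terminal]
13. n6.fin = true  [B.val == true]
14. n6.key = "kn"  ["kn"]
15. n4.hot = true  [B.fin == true]
16. n4.live = -5  [S.fin * 3 + 7]
17. n9.sig = true  [B.val == true]
18. n10.sig = false  [C₀.sig == false]
19. n11.sig = "zr"  [terminal]
20. n12.acc = "wu"  [terminal]
21. n13.acc = "qu"  [terminal]
22. n10.mk = 16  [len(g₁.acc) + 14]
23. n14.fin = 4  [C₁.mk - 12]
24. n14.sig = false  [false]
25. n15.sig = "rq"  [terminal]
26. n16.tag = false  [terminal]
27. n17.acc = "um"  [terminal]
28. n14.hot = true  [S.fin > 3]
29. n14.live = 0  [S.fin - 4]
30. n18.tag = true  [terminal]
31. n9.mk = -7  [S.live - 7]
32. n1.fin = true  [B.val == true]
33. n1.key = "wu"  ["wu"]
34. n19.tag = false  [terminal]
35. n0.hot = false  [e.tag == true]
36. n0.live = -6  [S.fin - 25]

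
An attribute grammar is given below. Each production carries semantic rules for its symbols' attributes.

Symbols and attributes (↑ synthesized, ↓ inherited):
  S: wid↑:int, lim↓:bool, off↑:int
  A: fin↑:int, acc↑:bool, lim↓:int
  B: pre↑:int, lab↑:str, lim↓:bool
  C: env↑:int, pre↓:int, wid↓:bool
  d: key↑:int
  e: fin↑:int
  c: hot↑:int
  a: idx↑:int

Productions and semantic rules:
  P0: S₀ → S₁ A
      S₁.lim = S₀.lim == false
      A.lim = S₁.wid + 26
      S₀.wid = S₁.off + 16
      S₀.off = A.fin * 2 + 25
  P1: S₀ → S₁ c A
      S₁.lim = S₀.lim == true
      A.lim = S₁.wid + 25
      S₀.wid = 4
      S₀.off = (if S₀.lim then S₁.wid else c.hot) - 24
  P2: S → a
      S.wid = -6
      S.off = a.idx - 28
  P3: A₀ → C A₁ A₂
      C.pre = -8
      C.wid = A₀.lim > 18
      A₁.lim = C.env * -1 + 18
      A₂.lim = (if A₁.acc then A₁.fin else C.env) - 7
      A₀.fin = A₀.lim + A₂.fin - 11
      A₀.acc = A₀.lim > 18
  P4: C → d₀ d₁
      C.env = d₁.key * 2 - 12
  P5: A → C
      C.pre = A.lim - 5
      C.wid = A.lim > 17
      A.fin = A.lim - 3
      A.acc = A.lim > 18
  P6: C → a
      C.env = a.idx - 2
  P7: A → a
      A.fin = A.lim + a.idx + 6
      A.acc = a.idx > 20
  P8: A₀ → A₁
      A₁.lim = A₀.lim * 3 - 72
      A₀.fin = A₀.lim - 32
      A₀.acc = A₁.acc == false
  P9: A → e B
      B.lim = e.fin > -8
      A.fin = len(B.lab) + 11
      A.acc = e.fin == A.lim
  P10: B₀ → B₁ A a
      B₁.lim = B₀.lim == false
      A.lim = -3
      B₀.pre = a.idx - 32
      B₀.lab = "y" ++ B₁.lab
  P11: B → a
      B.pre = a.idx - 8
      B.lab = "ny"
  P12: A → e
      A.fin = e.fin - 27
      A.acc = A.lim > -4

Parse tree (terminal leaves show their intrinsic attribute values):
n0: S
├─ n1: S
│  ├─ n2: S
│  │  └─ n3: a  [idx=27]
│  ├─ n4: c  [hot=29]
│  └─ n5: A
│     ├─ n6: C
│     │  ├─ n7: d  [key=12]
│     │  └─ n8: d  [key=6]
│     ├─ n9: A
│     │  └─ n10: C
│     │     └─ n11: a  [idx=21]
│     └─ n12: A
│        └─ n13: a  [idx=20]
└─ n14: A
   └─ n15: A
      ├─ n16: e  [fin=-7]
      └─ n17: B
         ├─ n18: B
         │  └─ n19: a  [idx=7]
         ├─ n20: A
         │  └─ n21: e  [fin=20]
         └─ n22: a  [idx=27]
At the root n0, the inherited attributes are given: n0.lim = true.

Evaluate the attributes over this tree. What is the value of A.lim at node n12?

-7

1. n0.lim = true  [given at root]
2. n1.lim = false  [S₀.lim == false]
3. n2.lim = false  [S₀.lim == true]
4. n3.idx = 27  [terminal]
5. n2.wid = -6  [-6]
6. n2.off = -1  [a.idx - 28]
7. n4.hot = 29  [terminal]
8. n5.lim = 19  [S₁.wid + 25]
9. n6.pre = -8  [-8]
10. n6.wid = true  [A₀.lim > 18]
11. n7.key = 12  [terminal]
12. n8.key = 6  [terminal]
13. n6.env = 0  [d₁.key * 2 - 12]
14. n9.lim = 18  [C.env * -1 + 18]
15. n10.pre = 13  [A.lim - 5]
16. n10.wid = true  [A.lim > 17]
17. n11.idx = 21  [terminal]
18. n10.env = 19  [a.idx - 2]
19. n9.fin = 15  [A.lim - 3]
20. n9.acc = false  [A.lim > 18]
21. n12.lim = -7  [(if A₁.acc then A₁.fin else C.env) - 7]
22. n13.idx = 20  [terminal]
23. n12.fin = 19  [A.lim + a.idx + 6]
24. n12.acc = false  [a.idx > 20]
25. n5.fin = 27  [A₀.lim + A₂.fin - 11]
26. n5.acc = true  [A₀.lim > 18]
27. n1.wid = 4  [4]
28. n1.off = 5  [(if S₀.lim then S₁.wid else c.hot) - 24]
29. n14.lim = 30  [S₁.wid + 26]
30. n15.lim = 18  [A₀.lim * 3 - 72]
31. n16.fin = -7  [terminal]
32. n17.lim = true  [e.fin > -8]
33. n18.lim = false  [B₀.lim == false]
34. n19.idx = 7  [terminal]
35. n18.pre = -1  [a.idx - 8]
36. n18.lab = "ny"  ["ny"]
37. n20.lim = -3  [-3]
38. n21.fin = 20  [terminal]
39. n20.fin = -7  [e.fin - 27]
40. n20.acc = true  [A.lim > -4]
41. n22.idx = 27  [terminal]
42. n17.pre = -5  [a.idx - 32]
43. n17.lab = "yny"  ["y" ++ B₁.lab]
44. n15.fin = 14  [len(B.lab) + 11]
45. n15.acc = false  [e.fin == A.lim]
46. n14.fin = -2  [A₀.lim - 32]
47. n14.acc = true  [A₁.acc == false]
48. n0.wid = 21  [S₁.off + 16]
49. n0.off = 21  [A.fin * 2 + 25]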